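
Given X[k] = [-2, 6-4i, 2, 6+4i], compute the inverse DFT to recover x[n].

x[n] = (1/4) Σ(k=0 to 3) X[k] · e^(2πikn/4)

Computing each x[n]:
x[0] = 3
x[1] = 1
x[2] = -3
x[3] = -3

x = [3, 1, -3, -3]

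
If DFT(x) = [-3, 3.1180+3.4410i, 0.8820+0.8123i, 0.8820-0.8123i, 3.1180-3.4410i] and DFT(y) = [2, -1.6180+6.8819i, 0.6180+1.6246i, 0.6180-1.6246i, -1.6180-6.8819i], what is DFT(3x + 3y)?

By linearity: DFT(3x + 3y) = 3·DFT(x) + 3·DFT(y)
= 3·[-3, 3.1180+3.4410i, 0.8820+0.8123i, 0.8820-0.8123i, 3.1180-3.4410i] + 3·[2, -1.6180+6.8819i, 0.6180+1.6246i, 0.6180-1.6246i, -1.6180-6.8819i]

Computing element-wise:
Z[0] = 3·(-3) + 3·(2) = -3
Z[1] = 3·(3.1180+3.4410i) + 3·(-1.6180+6.8819i) = 4.5000+30.9687i
Z[2] = 3·(0.8820+0.8123i) + 3·(0.6180+1.6246i) = 4.5000+7.3107i
Z[3] = 3·(0.8820-0.8123i) + 3·(0.6180-1.6246i) = 4.5000-7.3107i
Z[4] = 3·(3.1180-3.4410i) + 3·(-1.6180-6.8819i) = 4.5000-30.9687i

DFT(3x + 3y) = 3·X + 3·Y = [-3, 4.5000+30.9687i, 4.5000+7.3107i, 4.5000-7.3107i, 4.5000-30.9687i]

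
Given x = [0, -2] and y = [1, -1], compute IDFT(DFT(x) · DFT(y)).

(x ⊛ y)[n] = Σ(m=0 to 1) x[m] · y[(n-m) mod 2]

Computing each output sample:
(x ⊛ y)[0] = 2
(x ⊛ y)[1] = -2

x ⊛ y = [2, -2]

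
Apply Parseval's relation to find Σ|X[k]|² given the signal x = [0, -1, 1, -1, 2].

Parseval: Σ|x[n]|² = (1/N)Σ|X[k]|², so Σ|X[k]|² = N·Σ|x[n]|² = 5·7.0000

Σ|X[k]|² = N·Σ|x[n]|² = 5·7.0000 = 35.0000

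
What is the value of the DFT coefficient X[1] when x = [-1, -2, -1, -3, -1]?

X[1] = Σ(n=0 to 4) x[n] · ω_5^(1n) where ω_5 = e^(-2πi/5)
= (-1)·ω_5^0 + (-2)·ω_5^1 + (-1)·ω_5^2 + (-3)·ω_5^3 + (-1)·ω_5^4

X[1] = 1.3090-0.2245i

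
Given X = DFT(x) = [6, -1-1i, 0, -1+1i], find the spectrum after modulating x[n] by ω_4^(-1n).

Modulation property: DFT(ω_4^(-1n)·x[n]) = X[(k-1) mod 4], so circularly shift X by 1 positions.

X[k-1] = [-1+1i, 6, -1-1i, 0]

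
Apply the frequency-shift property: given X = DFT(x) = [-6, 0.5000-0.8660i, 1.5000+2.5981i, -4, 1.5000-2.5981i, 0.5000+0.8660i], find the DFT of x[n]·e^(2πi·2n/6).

Modulation property: DFT(ω_6^(-2n)·x[n]) = X[(k-2) mod 6], so circularly shift X by 2 positions.

X[k-2] = [1.5000-2.5981i, 0.5000+0.8660i, -6, 0.5000-0.8660i, 1.5000+2.5981i, -4]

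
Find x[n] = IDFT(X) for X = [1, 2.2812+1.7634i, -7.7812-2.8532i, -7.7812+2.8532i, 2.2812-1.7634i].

x[n] = (1/5) Σ(k=0 to 4) X[k] · e^(2πikn/5)

Computing each x[n]:
x[0] = -2
x[1] = 3
x[2] = -3
x[3] = 0
x[4] = 3

x = [-2, 3, -3, 0, 3]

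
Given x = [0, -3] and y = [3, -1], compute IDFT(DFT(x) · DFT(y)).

(x ⊛ y)[n] = Σ(m=0 to 1) x[m] · y[(n-m) mod 2]

Computing each output sample:
(x ⊛ y)[0] = 3
(x ⊛ y)[1] = -9

x ⊛ y = [3, -9]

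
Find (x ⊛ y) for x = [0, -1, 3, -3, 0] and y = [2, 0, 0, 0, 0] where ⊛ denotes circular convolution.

(x ⊛ y)[n] = Σ(m=0 to 4) x[m] · y[(n-m) mod 5]

Computing each output sample:
(x ⊛ y)[0] = 0
(x ⊛ y)[1] = -2
(x ⊛ y)[2] = 6
(x ⊛ y)[3] = -6
(x ⊛ y)[4] = 0

x ⊛ y = [0, -2, 6, -6, 0]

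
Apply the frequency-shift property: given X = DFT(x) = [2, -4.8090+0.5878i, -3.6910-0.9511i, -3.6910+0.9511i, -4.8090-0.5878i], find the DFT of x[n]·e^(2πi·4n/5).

Modulation property: DFT(ω_5^(-4n)·x[n]) = X[(k-4) mod 5], so circularly shift X by 4 positions.

X[k-4] = [-4.8090+0.5878i, -3.6910-0.9511i, -3.6910+0.9511i, -4.8090-0.5878i, 2]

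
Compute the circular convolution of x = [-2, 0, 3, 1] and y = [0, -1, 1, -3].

(x ⊛ y)[n] = Σ(m=0 to 3) x[m] · y[(n-m) mod 4]

Computing each output sample:
(x ⊛ y)[0] = 2
(x ⊛ y)[1] = -6
(x ⊛ y)[2] = -5
(x ⊛ y)[3] = 3

x ⊛ y = [2, -6, -5, 3]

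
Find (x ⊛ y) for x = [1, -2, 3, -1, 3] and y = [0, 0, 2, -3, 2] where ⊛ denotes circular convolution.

(x ⊛ y)[n] = Σ(m=0 to 4) x[m] · y[(n-m) mod 5]

Computing each output sample:
(x ⊛ y)[0] = -15
(x ⊛ y)[1] = 15
(x ⊛ y)[2] = -9
(x ⊛ y)[3] = -1
(x ⊛ y)[4] = 14

x ⊛ y = [-15, 15, -9, -1, 14]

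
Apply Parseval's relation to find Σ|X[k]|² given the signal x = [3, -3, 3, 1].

Parseval: Σ|x[n]|² = (1/N)Σ|X[k]|², so Σ|X[k]|² = N·Σ|x[n]|² = 4·28.0000

Σ|X[k]|² = N·Σ|x[n]|² = 4·28.0000 = 112.0000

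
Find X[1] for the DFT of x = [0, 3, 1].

X[1] = Σ(n=0 to 2) x[n] · ω_3^(1n) where ω_3 = e^(-2πi/3)
= (0)·ω_3^0 + (3)·ω_3^1 + (1)·ω_3^2

X[1] = -2.0000-1.7321i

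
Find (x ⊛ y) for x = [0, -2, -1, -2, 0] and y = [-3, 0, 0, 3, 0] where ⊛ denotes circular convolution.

(x ⊛ y)[n] = Σ(m=0 to 4) x[m] · y[(n-m) mod 5]

Computing each output sample:
(x ⊛ y)[0] = -3
(x ⊛ y)[1] = 0
(x ⊛ y)[2] = 3
(x ⊛ y)[3] = 6
(x ⊛ y)[4] = -6

x ⊛ y = [-3, 0, 3, 6, -6]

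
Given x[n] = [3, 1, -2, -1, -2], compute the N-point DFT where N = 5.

X[k] = Σ(n=0 to 4) x[n] · ω_5^(nk)
where ω_5 = e^(-2πi/5)

Computing each X[k]:
X[0] = -1
X[1] = 5.1180-2.2654i
X[2] = 2.8820-2.7144i
X[3] = 2.8820+2.7144i
X[4] = 5.1180+2.2654i

X = [-1, 5.1180-2.2654i, 2.8820-2.7144i, 2.8820+2.7144i, 5.1180+2.2654i]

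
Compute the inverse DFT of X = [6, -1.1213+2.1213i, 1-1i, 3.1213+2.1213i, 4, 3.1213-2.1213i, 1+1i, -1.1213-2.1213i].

x[n] = (1/8) Σ(k=0 to 7) X[k] · e^(2πikn/8)

Computing each x[n]:
x[0] = 2
x[1] = -1
x[2] = 1
x[3] = 0
x[4] = 1
x[5] = 2
x[6] = 1
x[7] = 0

x = [2, -1, 1, 0, 1, 2, 1, 0]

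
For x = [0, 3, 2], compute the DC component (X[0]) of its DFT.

X[0] = Σ(n=0 to 2) x[n] · ω_3^0 = Σ x[n]
= (0) + (3) + (2)

X[0] = 5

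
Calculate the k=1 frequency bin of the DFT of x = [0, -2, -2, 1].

X[1] = Σ(n=0 to 3) x[n] · ω_4^(1n) where ω_4 = e^(-2πi/4)
= (0)·ω_4^0 + (-2)·ω_4^1 + (-2)·ω_4^2 + (1)·ω_4^3

X[1] = 2+3i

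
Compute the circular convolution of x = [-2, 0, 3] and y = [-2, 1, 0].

(x ⊛ y)[n] = Σ(m=0 to 2) x[m] · y[(n-m) mod 3]

Computing each output sample:
(x ⊛ y)[0] = 7
(x ⊛ y)[1] = -2
(x ⊛ y)[2] = -6

x ⊛ y = [7, -2, -6]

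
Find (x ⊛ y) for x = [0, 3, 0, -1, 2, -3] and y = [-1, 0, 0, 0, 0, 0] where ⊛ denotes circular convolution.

(x ⊛ y)[n] = Σ(m=0 to 5) x[m] · y[(n-m) mod 6]

Computing each output sample:
(x ⊛ y)[0] = 0
(x ⊛ y)[1] = -3
(x ⊛ y)[2] = 0
(x ⊛ y)[3] = 1
(x ⊛ y)[4] = -2
(x ⊛ y)[5] = 3

x ⊛ y = [0, -3, 0, 1, -2, 3]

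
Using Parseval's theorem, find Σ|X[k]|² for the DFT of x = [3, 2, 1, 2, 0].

Parseval: Σ|x[n]|² = (1/N)Σ|X[k]|², so Σ|X[k]|² = N·Σ|x[n]|² = 5·18.0000

Σ|X[k]|² = N·Σ|x[n]|² = 5·18.0000 = 90.0000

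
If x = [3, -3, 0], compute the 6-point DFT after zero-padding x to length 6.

Original 3-point DFT: [0, 4.5000+2.5981i, 4.5000-2.5981i]
Zero-padded 6-point DFT provides frequency interpolation.

DFT_6([x, 0, ...]) = [0, 1.5000+2.5981i, 4.5000+2.5981i, 6, 4.5000-2.5981i, 1.5000-2.5981i]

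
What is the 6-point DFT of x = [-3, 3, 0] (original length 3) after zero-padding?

Original 3-point DFT: [0, -4.5000-2.5981i, -4.5000+2.5981i]
Zero-padded 6-point DFT provides frequency interpolation.

DFT_6([x, 0, ...]) = [0, -1.5000-2.5981i, -4.5000-2.5981i, -6, -4.5000+2.5981i, -1.5000+2.5981i]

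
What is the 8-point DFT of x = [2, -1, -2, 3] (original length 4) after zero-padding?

Original 4-point DFT: [2, 4+4i, -2, 4-4i]
Zero-padded 8-point DFT provides frequency interpolation.

DFT_8([x, 0, ...]) = [2, -0.8284+0.5858i, 4+4i, 4.8284-3.4142i, -2, 4.8284+3.4142i, 4-4i, -0.8284-0.5858i]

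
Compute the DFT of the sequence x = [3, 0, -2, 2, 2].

X[k] = Σ(n=0 to 4) x[n] · ω_5^(nk)
where ω_5 = e^(-2πi/5)

Computing each X[k]:
X[0] = 5
X[1] = 3.6180+4.2533i
X[2] = 1.3820-2.6287i
X[3] = 1.3820+2.6287i
X[4] = 3.6180-4.2533i

X = [5, 3.6180+4.2533i, 1.3820-2.6287i, 1.3820+2.6287i, 3.6180-4.2533i]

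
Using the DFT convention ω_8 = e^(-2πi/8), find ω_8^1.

ω_8^1 = e^(-2πi·1/8)
= cos(-2π·1/8) + i·sin(-2π·1/8)
= cos(-2π/8) + i·sin(-2π/8)

ω_8^1 = cos(-2π/8) + i·sin(-2π/8) = 0.7071-0.7071i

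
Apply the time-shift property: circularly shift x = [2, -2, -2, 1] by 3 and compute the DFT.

Time shift by 3: X_shifted[k] = ω_4^(3k) · X[k]
Shifted x = [-2, -2, 1, 2]

DFT(x[n-3]) = [-1, -3+4i, -1, -3-4i]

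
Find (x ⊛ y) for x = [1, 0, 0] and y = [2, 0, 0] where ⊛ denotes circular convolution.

(x ⊛ y)[n] = Σ(m=0 to 2) x[m] · y[(n-m) mod 3]

Computing each output sample:
(x ⊛ y)[0] = 2
(x ⊛ y)[1] = 0
(x ⊛ y)[2] = 0

x ⊛ y = [2, 0, 0]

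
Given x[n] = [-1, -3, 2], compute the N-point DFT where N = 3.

X[k] = Σ(n=0 to 2) x[n] · ω_3^(nk)
where ω_3 = e^(-2πi/3)

Computing each X[k]:
X[0] = -2
X[1] = -0.5000+4.3301i
X[2] = -0.5000-4.3301i

X = [-2, -0.5000+4.3301i, -0.5000-4.3301i]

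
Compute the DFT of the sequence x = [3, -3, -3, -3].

X[k] = Σ(n=0 to 3) x[n] · ω_4^(nk)
where ω_4 = e^(-2πi/4)

Computing each X[k]:
X[0] = -6
X[1] = 6
X[2] = 6
X[3] = 6

X = [-6, 6, 6, 6]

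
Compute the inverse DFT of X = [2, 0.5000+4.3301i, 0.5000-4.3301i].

x[n] = (1/3) Σ(k=0 to 2) X[k] · e^(2πikn/3)

Computing each x[n]:
x[0] = 1
x[1] = -2
x[2] = 3

x = [1, -2, 3]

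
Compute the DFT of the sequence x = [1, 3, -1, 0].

X[k] = Σ(n=0 to 3) x[n] · ω_4^(nk)
where ω_4 = e^(-2πi/4)

Computing each X[k]:
X[0] = 3
X[1] = 2-3i
X[2] = -3
X[3] = 2+3i

X = [3, 2-3i, -3, 2+3i]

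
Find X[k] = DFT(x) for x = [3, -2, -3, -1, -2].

X[k] = Σ(n=0 to 4) x[n] · ω_5^(nk)
where ω_5 = e^(-2πi/5)

Computing each X[k]:
X[0] = -5
X[1] = 5.0000+1.1756i
X[2] = 5.0000-1.9021i
X[3] = 5.0000+1.9021i
X[4] = 5.0000-1.1756i

X = [-5, 5.0000+1.1756i, 5.0000-1.9021i, 5.0000+1.9021i, 5.0000-1.1756i]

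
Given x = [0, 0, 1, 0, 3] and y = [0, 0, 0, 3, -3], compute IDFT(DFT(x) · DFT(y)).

(x ⊛ y)[n] = Σ(m=0 to 4) x[m] · y[(n-m) mod 5]

Computing each output sample:
(x ⊛ y)[0] = 3
(x ⊛ y)[1] = -3
(x ⊛ y)[2] = 9
(x ⊛ y)[3] = -9
(x ⊛ y)[4] = 0

x ⊛ y = [3, -3, 9, -9, 0]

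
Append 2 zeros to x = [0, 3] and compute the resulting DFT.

Original 2-point DFT: [3, -3]
Zero-padded 4-point DFT provides frequency interpolation.

DFT_4([x, 0, ...]) = [3, -3i, -3, 3i]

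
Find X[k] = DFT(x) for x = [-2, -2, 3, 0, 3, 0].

X[k] = Σ(n=0 to 5) x[n] · ω_6^(nk)
where ω_6 = e^(-2πi/6)

Computing each X[k]:
X[0] = 2
X[1] = -6.0000+1.7321i
X[2] = -4.0000+1.7321i
X[3] = 6
X[4] = -4.0000-1.7321i
X[5] = -6.0000-1.7321i

X = [2, -6.0000+1.7321i, -4.0000+1.7321i, 6, -4.0000-1.7321i, -6.0000-1.7321i]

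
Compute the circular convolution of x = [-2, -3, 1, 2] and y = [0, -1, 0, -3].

(x ⊛ y)[n] = Σ(m=0 to 3) x[m] · y[(n-m) mod 4]

Computing each output sample:
(x ⊛ y)[0] = 7
(x ⊛ y)[1] = -1
(x ⊛ y)[2] = -3
(x ⊛ y)[3] = 5

x ⊛ y = [7, -1, -3, 5]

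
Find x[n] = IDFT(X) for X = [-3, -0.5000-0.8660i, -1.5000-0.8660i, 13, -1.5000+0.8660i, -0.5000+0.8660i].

x[n] = (1/6) Σ(k=0 to 5) X[k] · e^(2πikn/6)

Computing each x[n]:
x[0] = 1
x[1] = -2
x[2] = 2
x[3] = -3
x[4] = 2
x[5] = -3

x = [1, -2, 2, -3, 2, -3]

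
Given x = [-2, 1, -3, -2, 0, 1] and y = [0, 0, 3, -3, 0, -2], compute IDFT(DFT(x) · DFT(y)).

(x ⊛ y)[n] = Σ(m=0 to 5) x[m] · y[(n-m) mod 6]

Computing each output sample:
(x ⊛ y)[0] = 4
(x ⊛ y)[1] = 9
(x ⊛ y)[2] = -5
(x ⊛ y)[3] = 9
(x ⊛ y)[4] = -14
(x ⊛ y)[5] = 7

x ⊛ y = [4, 9, -5, 9, -14, 7]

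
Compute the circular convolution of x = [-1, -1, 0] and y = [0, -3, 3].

(x ⊛ y)[n] = Σ(m=0 to 2) x[m] · y[(n-m) mod 3]

Computing each output sample:
(x ⊛ y)[0] = -3
(x ⊛ y)[1] = 3
(x ⊛ y)[2] = 0

x ⊛ y = [-3, 3, 0]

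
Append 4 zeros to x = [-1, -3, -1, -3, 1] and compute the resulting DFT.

Original 5-point DFT: [-7, 1.6180+2.6287i, -0.6180+4.2533i, -0.6180-4.2533i, 1.6180-2.6287i]
Zero-padded 9-point DFT provides frequency interpolation.

DFT_9([x, 0, ...]) = [-7, -2.9115+5.1692i, 1.6848+1.3412i, -2.5000+0.8660i, 2.7267+3.9662i, 2.7267-3.9662i, -2.5000-0.8660i, 1.6848-1.3412i, -2.9115-5.1692i]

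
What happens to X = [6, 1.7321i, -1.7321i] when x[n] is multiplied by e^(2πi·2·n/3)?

Modulation property: DFT(ω_3^(-2n)·x[n]) = X[(k-2) mod 3], so circularly shift X by 2 positions.

X[k-2] = [1.7321i, -1.7321i, 6]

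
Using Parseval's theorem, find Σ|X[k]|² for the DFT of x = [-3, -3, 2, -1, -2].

Parseval: Σ|x[n]|² = (1/N)Σ|X[k]|², so Σ|X[k]|² = N·Σ|x[n]|² = 5·27.0000

Σ|X[k]|² = N·Σ|x[n]|² = 5·27.0000 = 135.0000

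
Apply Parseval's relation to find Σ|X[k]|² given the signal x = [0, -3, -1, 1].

Parseval: Σ|x[n]|² = (1/N)Σ|X[k]|², so Σ|X[k]|² = N·Σ|x[n]|² = 4·11.0000

Σ|X[k]|² = N·Σ|x[n]|² = 4·11.0000 = 44.0000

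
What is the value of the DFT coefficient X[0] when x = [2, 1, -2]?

X[0] = Σ(n=0 to 2) x[n] · ω_3^0 = Σ x[n]
= (2) + (1) + (-2)

X[0] = 1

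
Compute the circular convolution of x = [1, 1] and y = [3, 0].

(x ⊛ y)[n] = Σ(m=0 to 1) x[m] · y[(n-m) mod 2]

Computing each output sample:
(x ⊛ y)[0] = 3
(x ⊛ y)[1] = 3

x ⊛ y = [3, 3]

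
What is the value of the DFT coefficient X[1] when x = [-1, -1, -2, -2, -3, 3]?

X[1] = Σ(n=0 to 5) x[n] · ω_6^(1n) where ω_6 = e^(-2πi/6)
= (-1)·ω_6^0 + (-1)·ω_6^1 + (-2)·ω_6^2 + (-2)·ω_6^3 + (-3)·ω_6^4 + (3)·ω_6^5

X[1] = 4.5000+2.5981i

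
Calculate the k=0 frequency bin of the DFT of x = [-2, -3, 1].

X[0] = Σ(n=0 to 2) x[n] · ω_3^0 = Σ x[n]
= (-2) + (-3) + (1)

X[0] = -4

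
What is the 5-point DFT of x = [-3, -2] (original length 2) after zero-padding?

Original 2-point DFT: [-5, -1]
Zero-padded 5-point DFT provides frequency interpolation.

DFT_5([x, 0, ...]) = [-5, -3.6180+1.9021i, -1.3820+1.1756i, -1.3820-1.1756i, -3.6180-1.9021i]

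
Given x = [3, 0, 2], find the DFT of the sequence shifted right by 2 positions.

Time shift by 2: X_shifted[k] = ω_3^(2k) · X[k]
Shifted x = [0, 2, 3]

DFT(x[n-2]) = [5, -2.5000+0.8660i, -2.5000-0.8660i]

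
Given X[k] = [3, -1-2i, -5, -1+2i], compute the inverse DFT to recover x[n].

x[n] = (1/4) Σ(k=0 to 3) X[k] · e^(2πikn/4)

Computing each x[n]:
x[0] = -1
x[1] = 3
x[2] = 0
x[3] = 1

x = [-1, 3, 0, 1]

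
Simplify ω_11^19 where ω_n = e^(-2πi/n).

Since ω_11^11 = 1, powers reduce modulo 11.
19 mod 11 = 8
So ω_11^19 = ω_11^8 = e^(-2πi·8/11)

ω_11^19 = ω_11^8 = -0.1423+0.9898i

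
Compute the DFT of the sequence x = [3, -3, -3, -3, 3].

X[k] = Σ(n=0 to 4) x[n] · ω_5^(nk)
where ω_5 = e^(-2πi/5)

Computing each X[k]:
X[0] = -3
X[1] = 7.8541+5.7063i
X[2] = 1.1459+3.5267i
X[3] = 1.1459-3.5267i
X[4] = 7.8541-5.7063i

X = [-3, 7.8541+5.7063i, 1.1459+3.5267i, 1.1459-3.5267i, 7.8541-5.7063i]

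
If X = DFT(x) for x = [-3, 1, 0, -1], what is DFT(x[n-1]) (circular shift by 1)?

Time shift by 1: X_shifted[k] = ω_4^(1k) · X[k]
Shifted x = [-1, -3, 1, 0]

DFT(x[n-1]) = [-3, -2+3i, 3, -2-3i]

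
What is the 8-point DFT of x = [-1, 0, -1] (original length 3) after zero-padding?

Original 3-point DFT: [-2, -0.5000-0.8660i, -0.5000+0.8660i]
Zero-padded 8-point DFT provides frequency interpolation.

DFT_8([x, 0, ...]) = [-2, -1+1i, 0, -1-1i, -2, -1+1i, 0, -1-1i]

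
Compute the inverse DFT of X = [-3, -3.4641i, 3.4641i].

x[n] = (1/3) Σ(k=0 to 2) X[k] · e^(2πikn/3)

Computing each x[n]:
x[0] = -1
x[1] = 1
x[2] = -3

x = [-1, 1, -3]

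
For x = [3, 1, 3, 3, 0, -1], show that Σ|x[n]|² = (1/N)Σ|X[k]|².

Time domain:
Σ|x[n]|² = |3|² + |1|² + |3|² + |3|² + |0|² + |-1|² = 29.0000

Frequency domain:
(1/6)Σ|X[k]|² = (1/6)(|9|² + |-1.5000-4.3301i|² + |4.5000+0.8660i|² + |3|² + |4.5000-0.8660i|² + |-1.5000+4.3301i|²) = (1/6)·174.0000 = 29.0000

Both sides agree, confirming Parseval's theorem.

Σ|x[n]|² = (1/N)Σ|X[k]|² = 29.0000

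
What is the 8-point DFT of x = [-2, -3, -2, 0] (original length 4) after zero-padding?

Original 4-point DFT: [-7, 3i, -1, -3i]
Zero-padded 8-point DFT provides frequency interpolation.

DFT_8([x, 0, ...]) = [-7, -4.1213+4.1213i, 3i, 0.1213+0.1213i, -1, 0.1213-0.1213i, -3i, -4.1213-4.1213i]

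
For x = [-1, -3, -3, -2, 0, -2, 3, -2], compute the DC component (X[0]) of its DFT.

X[0] = Σ(n=0 to 7) x[n] · ω_8^0 = Σ x[n]
= (-1) + (-3) + (-3) + (-2) + (0) + (-2) + (3) + (-2)

X[0] = -10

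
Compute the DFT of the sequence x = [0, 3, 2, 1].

X[k] = Σ(n=0 to 3) x[n] · ω_4^(nk)
where ω_4 = e^(-2πi/4)

Computing each X[k]:
X[0] = 6
X[1] = -2-2i
X[2] = -2
X[3] = -2+2i

X = [6, -2-2i, -2, -2+2i]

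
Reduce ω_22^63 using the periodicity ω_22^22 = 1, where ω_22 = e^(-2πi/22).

Since ω_22^22 = 1, powers reduce modulo 22.
63 mod 22 = 19
So ω_22^63 = ω_22^19 = e^(-2πi·19/22)

ω_22^63 = ω_22^19 = 0.6549+0.7557i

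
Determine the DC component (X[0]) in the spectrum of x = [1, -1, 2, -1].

X[0] = Σ(n=0 to 3) x[n] · ω_4^0 = Σ x[n]
= (1) + (-1) + (2) + (-1)

X[0] = 1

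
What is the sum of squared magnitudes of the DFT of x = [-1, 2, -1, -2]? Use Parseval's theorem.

Parseval: Σ|x[n]|² = (1/N)Σ|X[k]|², so Σ|X[k]|² = N·Σ|x[n]|² = 4·10.0000

Σ|X[k]|² = N·Σ|x[n]|² = 4·10.0000 = 40.0000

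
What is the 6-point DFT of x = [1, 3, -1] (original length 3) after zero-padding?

Original 3-point DFT: [3, -3.4641i, 3.4641i]
Zero-padded 6-point DFT provides frequency interpolation.

DFT_6([x, 0, ...]) = [3, 3.0000-1.7321i, -3.4641i, -3, 3.4641i, 3.0000+1.7321i]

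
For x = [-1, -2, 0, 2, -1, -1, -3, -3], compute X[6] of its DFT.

X[6] = Σ(n=0 to 7) x[n] · ω_8^(6n) where ω_8 = e^(-2πi/8)
= (-1)·ω_8^0 + (-2)·ω_8^6 + (0)·ω_8^12 + (2)·ω_8^18 + (-1)·ω_8^24 + (-1)·ω_8^30 + (-3)·ω_8^36 + (-3)·ω_8^42

X[6] = 1-2i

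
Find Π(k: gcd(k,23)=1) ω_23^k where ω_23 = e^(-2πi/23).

The primitive 23rd roots of unity are ω_23^k for k coprime to 23: k ∈ {1, 2, 3, 4, 5, 6, 7, 8, 9, 10, 11, 12, 13, 14, 15, 16, 17, 18, 19, 20, 21, 22}
Their product equals the constant term of the cyclotomic polynomial Φ_23(x) up to sign.
For n ≥ 3, the product of all primitive nth roots of unity is 1. (For n=1 it is 1; for n=2 it is -1.)

1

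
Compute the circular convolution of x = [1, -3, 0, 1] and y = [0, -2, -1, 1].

(x ⊛ y)[n] = Σ(m=0 to 3) x[m] · y[(n-m) mod 4]

Computing each output sample:
(x ⊛ y)[0] = -5
(x ⊛ y)[1] = -3
(x ⊛ y)[2] = 6
(x ⊛ y)[3] = 4

x ⊛ y = [-5, -3, 6, 4]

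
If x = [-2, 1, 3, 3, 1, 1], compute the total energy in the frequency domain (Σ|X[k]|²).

Parseval: Σ|x[n]|² = (1/N)Σ|X[k]|², so Σ|X[k]|² = N·Σ|x[n]|² = 6·25.0000

Σ|X[k]|² = N·Σ|x[n]|² = 6·25.0000 = 150.0000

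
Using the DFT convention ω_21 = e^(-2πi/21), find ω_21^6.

ω_21^6 = e^(-2πi·6/21)
= cos(-2π·6/21) + i·sin(-2π·6/21)
= cos(-12π/21) + i·sin(-12π/21)

ω_21^6 = cos(-12π/21) + i·sin(-12π/21) = -0.2225-0.9749i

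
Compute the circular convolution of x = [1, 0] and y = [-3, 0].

(x ⊛ y)[n] = Σ(m=0 to 1) x[m] · y[(n-m) mod 2]

Computing each output sample:
(x ⊛ y)[0] = -3
(x ⊛ y)[1] = 0

x ⊛ y = [-3, 0]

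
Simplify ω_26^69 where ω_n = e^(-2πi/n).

Since ω_26^26 = 1, powers reduce modulo 26.
69 mod 26 = 17
So ω_26^69 = ω_26^17 = e^(-2πi·17/26)

ω_26^69 = ω_26^17 = -0.5681+0.8230i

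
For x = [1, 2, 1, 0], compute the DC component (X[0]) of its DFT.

X[0] = Σ(n=0 to 3) x[n] · ω_4^0 = Σ x[n]
= (1) + (2) + (1) + (0)

X[0] = 4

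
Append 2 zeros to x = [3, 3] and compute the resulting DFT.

Original 2-point DFT: [6, 0]
Zero-padded 4-point DFT provides frequency interpolation.

DFT_4([x, 0, ...]) = [6, 3-3i, 0, 3+3i]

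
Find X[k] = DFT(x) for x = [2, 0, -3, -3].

X[k] = Σ(n=0 to 3) x[n] · ω_4^(nk)
where ω_4 = e^(-2πi/4)

Computing each X[k]:
X[0] = -4
X[1] = 5-3i
X[2] = 2
X[3] = 5+3i

X = [-4, 5-3i, 2, 5+3i]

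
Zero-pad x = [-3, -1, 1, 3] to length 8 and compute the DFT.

Original 4-point DFT: [0, -4+4i, -4, -4-4i]
Zero-padded 8-point DFT provides frequency interpolation.

DFT_8([x, 0, ...]) = [0, -5.8284-2.4142i, -4+4i, -0.1716-0.4142i, -4, -0.1716+0.4142i, -4-4i, -5.8284+2.4142i]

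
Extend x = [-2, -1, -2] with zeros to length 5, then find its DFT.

Original 3-point DFT: [-5, -0.5000-0.8660i, -0.5000+0.8660i]
Zero-padded 5-point DFT provides frequency interpolation.

DFT_5([x, 0, ...]) = [-5, -0.6910+2.1266i, -1.8090-1.3143i, -1.8090+1.3143i, -0.6910-2.1266i]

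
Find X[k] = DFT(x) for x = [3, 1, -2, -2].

X[k] = Σ(n=0 to 3) x[n] · ω_4^(nk)
where ω_4 = e^(-2πi/4)

Computing each X[k]:
X[0] = 0
X[1] = 5-3i
X[2] = 2
X[3] = 5+3i

X = [0, 5-3i, 2, 5+3i]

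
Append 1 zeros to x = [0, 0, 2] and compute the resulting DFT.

Original 3-point DFT: [2, -1.0000+1.7321i, -1.0000-1.7321i]
Zero-padded 4-point DFT provides frequency interpolation.

DFT_4([x, 0, ...]) = [2, -2, 2, -2]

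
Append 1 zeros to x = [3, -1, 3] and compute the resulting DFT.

Original 3-point DFT: [5, 2.0000+3.4641i, 2.0000-3.4641i]
Zero-padded 4-point DFT provides frequency interpolation.

DFT_4([x, 0, ...]) = [5, 1i, 7, -1i]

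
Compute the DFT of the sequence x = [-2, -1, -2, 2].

X[k] = Σ(n=0 to 3) x[n] · ω_4^(nk)
where ω_4 = e^(-2πi/4)

Computing each X[k]:
X[0] = -3
X[1] = 3i
X[2] = -5
X[3] = -3i

X = [-3, 3i, -5, -3i]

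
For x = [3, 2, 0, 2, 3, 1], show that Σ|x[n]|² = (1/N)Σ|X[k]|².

Time domain:
Σ|x[n]|² = |3|² + |2|² + |0|² + |2|² + |3|² + |1|² = 27.0000

Frequency domain:
(1/6)Σ|X[k]|² = (1/6)(|11|² + |1.0000+1.7321i|² + |2.0000-3.4641i|² + |1|² + |2.0000+3.4641i|² + |1.0000-1.7321i|²) = (1/6)·162.0000 = 27.0000

Both sides agree, confirming Parseval's theorem.

Σ|x[n]|² = (1/N)Σ|X[k]|² = 27.0000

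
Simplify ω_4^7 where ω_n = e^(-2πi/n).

Since ω_4^4 = 1, powers reduce modulo 4.
7 mod 4 = 3
So ω_4^7 = ω_4^3 = e^(-2πi·3/4)

ω_4^7 = ω_4^3 = 1i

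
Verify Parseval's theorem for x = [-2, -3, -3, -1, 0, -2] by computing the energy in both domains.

Time domain:
Σ|x[n]|² = |-2|² + |-3|² + |-3|² + |-1|² + |0|² + |-2|² = 27.0000

Frequency domain:
(1/6)Σ|X[k]|² = (1/6)(|-11|² + |-2.0000+3.4641i|² + |1.0000-1.7321i|² + |1|² + |1.0000+1.7321i|² + |-2.0000-3.4641i|²) = (1/6)·162.0000 = 27.0000

Both sides agree, confirming Parseval's theorem.

Σ|x[n]|² = (1/N)Σ|X[k]|² = 27.0000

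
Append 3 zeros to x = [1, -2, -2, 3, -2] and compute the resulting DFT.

Original 5-point DFT: [-2, -1.0451+2.9389i, 4.5451-4.7553i, 4.5451+4.7553i, -1.0451-2.9389i]
Zero-padded 8-point DFT provides frequency interpolation.

DFT_8([x, 0, ...]) = [-2, -0.5355+1.2929i, 1+5i, 6.5355-2.7071i, -4, 6.5355+2.7071i, 1-5i, -0.5355-1.2929i]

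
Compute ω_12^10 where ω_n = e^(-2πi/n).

ω_12^10 = e^(-2πi·10/12)
= cos(-2π·10/12) + i·sin(-2π·10/12)
= cos(-20π/12) + i·sin(-20π/12)

ω_12^10 = cos(-20π/12) + i·sin(-20π/12) = 0.5000+0.8660i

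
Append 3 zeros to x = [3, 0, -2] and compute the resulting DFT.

Original 3-point DFT: [1, 4.0000-1.7321i, 4.0000+1.7321i]
Zero-padded 6-point DFT provides frequency interpolation.

DFT_6([x, 0, ...]) = [1, 4.0000+1.7321i, 4.0000-1.7321i, 1, 4.0000+1.7321i, 4.0000-1.7321i]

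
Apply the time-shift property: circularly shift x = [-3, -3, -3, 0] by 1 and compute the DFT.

Time shift by 1: X_shifted[k] = ω_4^(1k) · X[k]
Shifted x = [0, -3, -3, -3]

DFT(x[n-1]) = [-9, 3, 3, 3]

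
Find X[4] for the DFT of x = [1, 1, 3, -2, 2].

X[4] = Σ(n=0 to 4) x[n] · ω_5^(4n) where ω_5 = e^(-2πi/5)
= (1)·ω_5^0 + (1)·ω_5^4 + (3)·ω_5^8 + (-2)·ω_5^12 + (2)·ω_5^16

X[4] = 1.1180+1.9879i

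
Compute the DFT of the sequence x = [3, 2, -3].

X[k] = Σ(n=0 to 2) x[n] · ω_3^(nk)
where ω_3 = e^(-2πi/3)

Computing each X[k]:
X[0] = 2
X[1] = 3.5000-4.3301i
X[2] = 3.5000+4.3301i

X = [2, 3.5000-4.3301i, 3.5000+4.3301i]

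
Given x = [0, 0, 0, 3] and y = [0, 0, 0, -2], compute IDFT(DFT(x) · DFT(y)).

(x ⊛ y)[n] = Σ(m=0 to 3) x[m] · y[(n-m) mod 4]

Computing each output sample:
(x ⊛ y)[0] = 0
(x ⊛ y)[1] = 0
(x ⊛ y)[2] = -6
(x ⊛ y)[3] = 0

x ⊛ y = [0, 0, -6, 0]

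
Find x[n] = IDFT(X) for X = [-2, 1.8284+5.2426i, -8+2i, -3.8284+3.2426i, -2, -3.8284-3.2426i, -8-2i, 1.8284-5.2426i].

x[n] = (1/8) Σ(k=0 to 7) X[k] · e^(2πikn/8)

Computing each x[n]:
x[0] = -3
x[1] = -1
x[2] = 1
x[3] = -2
x[4] = -2
x[5] = 0
x[6] = 2
x[7] = 3

x = [-3, -1, 1, -2, -2, 0, 2, 3]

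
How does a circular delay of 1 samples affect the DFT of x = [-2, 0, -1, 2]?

Time shift by 1: X_shifted[k] = ω_4^(1k) · X[k]
Shifted x = [2, -2, 0, -1]

DFT(x[n-1]) = [-1, 2+1i, 5, 2-1i]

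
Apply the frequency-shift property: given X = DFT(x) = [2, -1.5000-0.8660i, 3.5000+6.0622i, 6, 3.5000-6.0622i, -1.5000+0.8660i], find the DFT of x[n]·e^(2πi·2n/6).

Modulation property: DFT(ω_6^(-2n)·x[n]) = X[(k-2) mod 6], so circularly shift X by 2 positions.

X[k-2] = [3.5000-6.0622i, -1.5000+0.8660i, 2, -1.5000-0.8660i, 3.5000+6.0622i, 6]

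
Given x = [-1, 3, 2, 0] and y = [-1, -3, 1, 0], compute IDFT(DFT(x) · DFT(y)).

(x ⊛ y)[n] = Σ(m=0 to 3) x[m] · y[(n-m) mod 4]

Computing each output sample:
(x ⊛ y)[0] = 3
(x ⊛ y)[1] = 0
(x ⊛ y)[2] = -12
(x ⊛ y)[3] = -3

x ⊛ y = [3, 0, -12, -3]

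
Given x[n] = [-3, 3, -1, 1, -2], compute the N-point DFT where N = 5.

X[k] = Σ(n=0 to 4) x[n] · ω_5^(nk)
where ω_5 = e^(-2πi/5)

Computing each X[k]:
X[0] = -2
X[1] = -2.6910-3.5797i
X[2] = -3.8090-4.8410i
X[3] = -3.8090+4.8410i
X[4] = -2.6910+3.5797i

X = [-2, -2.6910-3.5797i, -3.8090-4.8410i, -3.8090+4.8410i, -2.6910+3.5797i]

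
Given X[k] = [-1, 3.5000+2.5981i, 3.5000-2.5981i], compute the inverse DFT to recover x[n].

x[n] = (1/3) Σ(k=0 to 2) X[k] · e^(2πikn/3)

Computing each x[n]:
x[0] = 2
x[1] = -3
x[2] = 0

x = [2, -3, 0]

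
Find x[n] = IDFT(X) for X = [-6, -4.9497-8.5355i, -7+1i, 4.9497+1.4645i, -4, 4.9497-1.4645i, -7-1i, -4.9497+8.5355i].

x[n] = (1/8) Σ(k=0 to 7) X[k] · e^(2πikn/8)

Computing each x[n]:
x[0] = -3
x[1] = -1
x[2] = 3
x[3] = 3
x[4] = -3
x[5] = 0
x[6] = -2
x[7] = -3

x = [-3, -1, 3, 3, -3, 0, -2, -3]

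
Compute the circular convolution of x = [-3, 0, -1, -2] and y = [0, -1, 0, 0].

(x ⊛ y)[n] = Σ(m=0 to 3) x[m] · y[(n-m) mod 4]

Computing each output sample:
(x ⊛ y)[0] = 2
(x ⊛ y)[1] = 3
(x ⊛ y)[2] = 0
(x ⊛ y)[3] = 1

x ⊛ y = [2, 3, 0, 1]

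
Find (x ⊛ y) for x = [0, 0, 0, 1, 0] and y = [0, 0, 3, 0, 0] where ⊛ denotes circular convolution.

(x ⊛ y)[n] = Σ(m=0 to 4) x[m] · y[(n-m) mod 5]

Computing each output sample:
(x ⊛ y)[0] = 3
(x ⊛ y)[1] = 0
(x ⊛ y)[2] = 0
(x ⊛ y)[3] = 0
(x ⊛ y)[4] = 0

x ⊛ y = [3, 0, 0, 0, 0]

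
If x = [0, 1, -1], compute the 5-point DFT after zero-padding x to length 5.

Original 3-point DFT: [0, -1.7321i, 1.7321i]
Zero-padded 5-point DFT provides frequency interpolation.

DFT_5([x, 0, ...]) = [0, 1.1180-0.3633i, -1.1180-1.5388i, -1.1180+1.5388i, 1.1180+0.3633i]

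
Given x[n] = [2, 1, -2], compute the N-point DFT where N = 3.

X[k] = Σ(n=0 to 2) x[n] · ω_3^(nk)
where ω_3 = e^(-2πi/3)

Computing each X[k]:
X[0] = 1
X[1] = 2.5000-2.5981i
X[2] = 2.5000+2.5981i

X = [1, 2.5000-2.5981i, 2.5000+2.5981i]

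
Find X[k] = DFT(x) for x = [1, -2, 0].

X[k] = Σ(n=0 to 2) x[n] · ω_3^(nk)
where ω_3 = e^(-2πi/3)

Computing each X[k]:
X[0] = -1
X[1] = 2.0000+1.7321i
X[2] = 2.0000-1.7321i

X = [-1, 2.0000+1.7321i, 2.0000-1.7321i]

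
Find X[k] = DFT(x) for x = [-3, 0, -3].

X[k] = Σ(n=0 to 2) x[n] · ω_3^(nk)
where ω_3 = e^(-2πi/3)

Computing each X[k]:
X[0] = -6
X[1] = -1.5000-2.5981i
X[2] = -1.5000+2.5981i

X = [-6, -1.5000-2.5981i, -1.5000+2.5981i]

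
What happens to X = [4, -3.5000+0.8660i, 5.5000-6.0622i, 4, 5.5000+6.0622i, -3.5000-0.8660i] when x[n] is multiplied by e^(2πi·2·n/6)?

Modulation property: DFT(ω_6^(-2n)·x[n]) = X[(k-2) mod 6], so circularly shift X by 2 positions.

X[k-2] = [5.5000+6.0622i, -3.5000-0.8660i, 4, -3.5000+0.8660i, 5.5000-6.0622i, 4]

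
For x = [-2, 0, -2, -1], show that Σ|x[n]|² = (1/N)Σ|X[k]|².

Time domain:
Σ|x[n]|² = |-2|² + |0|² + |-2|² + |-1|² = 9.0000

Frequency domain:
(1/4)Σ|X[k]|² = (1/4)(|-5|² + |-1i|² + |-3|² + |1i|²) = (1/4)·36.0000 = 9.0000

Both sides agree, confirming Parseval's theorem.

Σ|x[n]|² = (1/N)Σ|X[k]|² = 9.0000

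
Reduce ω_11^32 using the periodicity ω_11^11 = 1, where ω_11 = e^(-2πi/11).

Since ω_11^11 = 1, powers reduce modulo 11.
32 mod 11 = 10
So ω_11^32 = ω_11^10 = e^(-2πi·10/11)

ω_11^32 = ω_11^10 = 0.8413+0.5406i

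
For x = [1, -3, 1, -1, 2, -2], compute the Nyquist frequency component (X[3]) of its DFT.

X[3] = Σ(n=0 to 5) x[n] · ω_6^(3n) where ω_6 = e^(-2πi/6)
= (1)·ω_6^0 + (-3)·ω_6^3 + (1)·ω_6^6 + (-1)·ω_6^9 + (2)·ω_6^12 + (-2)·ω_6^15

X[3] = 10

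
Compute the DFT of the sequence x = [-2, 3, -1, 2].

X[k] = Σ(n=0 to 3) x[n] · ω_4^(nk)
where ω_4 = e^(-2πi/4)

Computing each X[k]:
X[0] = 2
X[1] = -1-1i
X[2] = -8
X[3] = -1+1i

X = [2, -1-1i, -8, -1+1i]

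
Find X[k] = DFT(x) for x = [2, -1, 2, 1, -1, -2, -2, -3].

X[k] = Σ(n=0 to 7) x[n] · ω_8^(nk)
where ω_8 = e^(-2πi/8)

Computing each X[k]:
X[0] = -4
X[1] = 0.8787-7.5355i
X[2] = 1+1i
X[3] = 5.1213+0.4645i
X[4] = 6
X[5] = 5.1213-0.4645i
X[6] = 1-1i
X[7] = 0.8787+7.5355i

X = [-4, 0.8787-7.5355i, 1+1i, 5.1213+0.4645i, 6, 5.1213-0.4645i, 1-1i, 0.8787+7.5355i]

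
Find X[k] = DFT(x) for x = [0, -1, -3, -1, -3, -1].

X[k] = Σ(n=0 to 5) x[n] · ω_6^(nk)
where ω_6 = e^(-2πi/6)

Computing each X[k]:
X[0] = -9
X[1] = 3
X[2] = 3
X[3] = -3
X[4] = 3
X[5] = 3

X = [-9, 3, 3, -3, 3, 3]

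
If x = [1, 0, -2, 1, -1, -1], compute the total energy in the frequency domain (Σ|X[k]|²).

Parseval: Σ|x[n]|² = (1/N)Σ|X[k]|², so Σ|X[k]|² = N·Σ|x[n]|² = 6·8.0000

Σ|X[k]|² = N·Σ|x[n]|² = 6·8.0000 = 48.0000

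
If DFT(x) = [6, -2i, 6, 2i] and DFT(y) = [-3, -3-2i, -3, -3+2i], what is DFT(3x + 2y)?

By linearity: DFT(3x + 2y) = 3·DFT(x) + 2·DFT(y)
= 3·[6, -2i, 6, 2i] + 2·[-3, -3-2i, -3, -3+2i]

Computing element-wise:
Z[0] = 3·(6) + 2·(-3) = 12
Z[1] = 3·(-2i) + 2·(-3-2i) = -6-10i
Z[2] = 3·(6) + 2·(-3) = 12
Z[3] = 3·(2i) + 2·(-3+2i) = -6+10i

DFT(3x + 2y) = 3·X + 2·Y = [12, -6-10i, 12, -6+10i]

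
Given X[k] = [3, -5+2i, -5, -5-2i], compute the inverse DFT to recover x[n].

x[n] = (1/4) Σ(k=0 to 3) X[k] · e^(2πikn/4)

Computing each x[n]:
x[0] = -3
x[1] = 1
x[2] = 2
x[3] = 3

x = [-3, 1, 2, 3]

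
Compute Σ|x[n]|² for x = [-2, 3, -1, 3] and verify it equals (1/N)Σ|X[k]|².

Time domain:
Σ|x[n]|² = |-2|² + |3|² + |-1|² + |3|² = 23.0000

Frequency domain:
(1/4)Σ|X[k]|² = (1/4)(|3|² + |-1|² + |-9|² + |-1|²) = (1/4)·92.0000 = 23.0000

Both sides agree, confirming Parseval's theorem.

Σ|x[n]|² = (1/N)Σ|X[k]|² = 23.0000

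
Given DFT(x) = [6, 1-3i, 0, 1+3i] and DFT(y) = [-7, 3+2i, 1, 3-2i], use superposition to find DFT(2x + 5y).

By linearity: DFT(2x + 5y) = 2·DFT(x) + 5·DFT(y)
= 2·[6, 1-3i, 0, 1+3i] + 5·[-7, 3+2i, 1, 3-2i]

Computing element-wise:
Z[0] = 2·(6) + 5·(-7) = -23
Z[1] = 2·(1-3i) + 5·(3+2i) = 17+4i
Z[2] = 2·(0) + 5·(1) = 5
Z[3] = 2·(1+3i) + 5·(3-2i) = 17-4i

DFT(2x + 5y) = 2·X + 5·Y = [-23, 17+4i, 5, 17-4i]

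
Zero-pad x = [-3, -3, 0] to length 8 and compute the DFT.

Original 3-point DFT: [-6, -1.5000+2.5981i, -1.5000-2.5981i]
Zero-padded 8-point DFT provides frequency interpolation.

DFT_8([x, 0, ...]) = [-6, -5.1213+2.1213i, -3+3i, -0.8787+2.1213i, 0, -0.8787-2.1213i, -3-3i, -5.1213-2.1213i]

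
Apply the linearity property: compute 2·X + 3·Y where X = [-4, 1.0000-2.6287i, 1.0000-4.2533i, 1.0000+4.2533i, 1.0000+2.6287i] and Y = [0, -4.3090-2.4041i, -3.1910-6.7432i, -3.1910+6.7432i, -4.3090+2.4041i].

By linearity: DFT(2x + 3y) = 2·DFT(x) + 3·DFT(y)
= 2·[-4, 1.0000-2.6287i, 1.0000-4.2533i, 1.0000+4.2533i, 1.0000+2.6287i] + 3·[0, -4.3090-2.4041i, -3.1910-6.7432i, -3.1910+6.7432i, -4.3090+2.4041i]

Computing element-wise:
Z[0] = 2·(-4) + 3·(0) = -8
Z[1] = 2·(1.0000-2.6287i) + 3·(-4.3090-2.4041i) = -10.9270-12.4697i
Z[2] = 2·(1.0000-4.2533i) + 3·(-3.1910-6.7432i) = -7.5730-28.7362i
Z[3] = 2·(1.0000+4.2533i) + 3·(-3.1910+6.7432i) = -7.5730+28.7362i
Z[4] = 2·(1.0000+2.6287i) + 3·(-4.3090+2.4041i) = -10.9270+12.4697i

DFT(2x + 3y) = 2·X + 3·Y = [-8, -10.9270-12.4697i, -7.5730-28.7362i, -7.5730+28.7362i, -10.9270+12.4697i]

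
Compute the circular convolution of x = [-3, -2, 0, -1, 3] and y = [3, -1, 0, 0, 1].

(x ⊛ y)[n] = Σ(m=0 to 4) x[m] · y[(n-m) mod 5]

Computing each output sample:
(x ⊛ y)[0] = -14
(x ⊛ y)[1] = -3
(x ⊛ y)[2] = 1
(x ⊛ y)[3] = 0
(x ⊛ y)[4] = 7

x ⊛ y = [-14, -3, 1, 0, 7]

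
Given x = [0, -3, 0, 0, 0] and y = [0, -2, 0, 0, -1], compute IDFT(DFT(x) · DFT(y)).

(x ⊛ y)[n] = Σ(m=0 to 4) x[m] · y[(n-m) mod 5]

Computing each output sample:
(x ⊛ y)[0] = 3
(x ⊛ y)[1] = 0
(x ⊛ y)[2] = 6
(x ⊛ y)[3] = 0
(x ⊛ y)[4] = 0

x ⊛ y = [3, 0, 6, 0, 0]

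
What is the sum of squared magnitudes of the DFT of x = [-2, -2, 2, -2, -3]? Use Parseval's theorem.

Parseval: Σ|x[n]|² = (1/N)Σ|X[k]|², so Σ|X[k]|² = N·Σ|x[n]|² = 5·25.0000

Σ|X[k]|² = N·Σ|x[n]|² = 5·25.0000 = 125.0000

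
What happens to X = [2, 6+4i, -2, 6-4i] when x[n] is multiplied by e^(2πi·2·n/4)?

Modulation property: DFT(ω_4^(-2n)·x[n]) = X[(k-2) mod 4], so circularly shift X by 2 positions.

X[k-2] = [-2, 6-4i, 2, 6+4i]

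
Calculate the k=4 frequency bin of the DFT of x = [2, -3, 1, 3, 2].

X[4] = Σ(n=0 to 4) x[n] · ω_5^(4n) where ω_5 = e^(-2πi/5)
= (2)·ω_5^0 + (-3)·ω_5^4 + (1)·ω_5^8 + (3)·ω_5^12 + (2)·ω_5^16

X[4] = -1.5451-5.9309i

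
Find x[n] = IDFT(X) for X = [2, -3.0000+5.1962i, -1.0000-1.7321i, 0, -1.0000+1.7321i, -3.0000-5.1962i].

x[n] = (1/6) Σ(k=0 to 5) X[k] · e^(2πikn/6)

Computing each x[n]:
x[0] = -1
x[1] = -1
x[2] = -1
x[3] = 1
x[4] = 3
x[5] = 1

x = [-1, -1, -1, 1, 3, 1]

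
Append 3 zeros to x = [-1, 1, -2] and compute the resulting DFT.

Original 3-point DFT: [-2, -0.5000-2.5981i, -0.5000+2.5981i]
Zero-padded 6-point DFT provides frequency interpolation.

DFT_6([x, 0, ...]) = [-2, 0.5000+0.8660i, -0.5000-2.5981i, -4, -0.5000+2.5981i, 0.5000-0.8660i]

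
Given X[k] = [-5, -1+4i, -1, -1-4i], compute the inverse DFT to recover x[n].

x[n] = (1/4) Σ(k=0 to 3) X[k] · e^(2πikn/4)

Computing each x[n]:
x[0] = -2
x[1] = -3
x[2] = -1
x[3] = 1

x = [-2, -3, -1, 1]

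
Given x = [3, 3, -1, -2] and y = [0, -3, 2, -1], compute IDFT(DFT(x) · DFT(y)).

(x ⊛ y)[n] = Σ(m=0 to 3) x[m] · y[(n-m) mod 4]

Computing each output sample:
(x ⊛ y)[0] = 1
(x ⊛ y)[1] = -12
(x ⊛ y)[2] = -1
(x ⊛ y)[3] = 6

x ⊛ y = [1, -12, -1, 6]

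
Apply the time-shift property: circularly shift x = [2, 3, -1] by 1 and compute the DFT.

Time shift by 1: X_shifted[k] = ω_3^(1k) · X[k]
Shifted x = [-1, 2, 3]

DFT(x[n-1]) = [4, -3.5000+0.8660i, -3.5000-0.8660i]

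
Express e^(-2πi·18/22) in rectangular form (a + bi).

ω_22^18 = e^(-2πi·18/22)
= cos(-2π·18/22) + i·sin(-2π·18/22)
= cos(-36π/22) + i·sin(-36π/22)

ω_22^18 = cos(-36π/22) + i·sin(-36π/22) = 0.4154+0.9096i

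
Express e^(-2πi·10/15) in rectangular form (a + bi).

ω_15^10 = e^(-2πi·10/15)
= cos(-2π·10/15) + i·sin(-2π·10/15)
= cos(-20π/15) + i·sin(-20π/15)

ω_15^10 = cos(-20π/15) + i·sin(-20π/15) = -0.5000+0.8660i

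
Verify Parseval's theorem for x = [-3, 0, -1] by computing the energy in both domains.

Time domain:
Σ|x[n]|² = |-3|² + |0|² + |-1|² = 10.0000

Frequency domain:
(1/3)Σ|X[k]|² = (1/3)(|-4|² + |-2.5000-0.8660i|² + |-2.5000+0.8660i|²) = (1/3)·30.0000 = 10.0000

Both sides agree, confirming Parseval's theorem.

Σ|x[n]|² = (1/N)Σ|X[k]|² = 10.0000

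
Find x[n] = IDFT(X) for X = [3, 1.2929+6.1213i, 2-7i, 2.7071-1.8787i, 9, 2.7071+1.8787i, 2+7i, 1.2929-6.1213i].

x[n] = (1/8) Σ(k=0 to 7) X[k] · e^(2πikn/8)

Computing each x[n]:
x[0] = 3
x[1] = 0
x[2] = -1
x[3] = -3
x[4] = 1
x[5] = 2
x[6] = 3
x[7] = -2

x = [3, 0, -1, -3, 1, 2, 3, -2]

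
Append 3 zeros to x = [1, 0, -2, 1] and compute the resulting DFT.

Original 4-point DFT: [0, 3+1i, -2, 3-1i]
Zero-padded 7-point DFT provides frequency interpolation.

DFT_7([x, 0, ...]) = [0, 0.5441+1.5160i, 3.4254-0.0859i, -0.4695-2.5386i, -0.4695+2.5386i, 3.4254+0.0859i, 0.5441-1.5160i]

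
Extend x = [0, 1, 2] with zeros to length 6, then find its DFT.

Original 3-point DFT: [3, -1.5000+0.8660i, -1.5000-0.8660i]
Zero-padded 6-point DFT provides frequency interpolation.

DFT_6([x, 0, ...]) = [3, -0.5000-2.5981i, -1.5000+0.8660i, 1, -1.5000-0.8660i, -0.5000+2.5981i]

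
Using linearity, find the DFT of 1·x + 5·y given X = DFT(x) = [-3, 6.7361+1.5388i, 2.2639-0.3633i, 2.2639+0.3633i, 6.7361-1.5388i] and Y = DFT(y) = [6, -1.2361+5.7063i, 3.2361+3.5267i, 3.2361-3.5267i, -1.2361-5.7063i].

By linearity: DFT(1x + 5y) = 1·DFT(x) + 5·DFT(y)
= 1·[-3, 6.7361+1.5388i, 2.2639-0.3633i, 2.2639+0.3633i, 6.7361-1.5388i] + 5·[6, -1.2361+5.7063i, 3.2361+3.5267i, 3.2361-3.5267i, -1.2361-5.7063i]

Computing element-wise:
Z[0] = 1·(-3) + 5·(6) = 27
Z[1] = 1·(6.7361+1.5388i) + 5·(-1.2361+5.7063i) = 0.5556+30.0703i
Z[2] = 1·(2.2639-0.3633i) + 5·(3.2361+3.5267i) = 18.4444+17.2702i
Z[3] = 1·(2.2639+0.3633i) + 5·(3.2361-3.5267i) = 18.4444-17.2702i
Z[4] = 1·(6.7361-1.5388i) + 5·(-1.2361-5.7063i) = 0.5556-30.0703i

DFT(1x + 5y) = 1·X + 5·Y = [27, 0.5556+30.0703i, 18.4444+17.2702i, 18.4444-17.2702i, 0.5556-30.0703i]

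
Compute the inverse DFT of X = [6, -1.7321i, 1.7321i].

x[n] = (1/3) Σ(k=0 to 2) X[k] · e^(2πikn/3)

Computing each x[n]:
x[0] = 2
x[1] = 3
x[2] = 1

x = [2, 3, 1]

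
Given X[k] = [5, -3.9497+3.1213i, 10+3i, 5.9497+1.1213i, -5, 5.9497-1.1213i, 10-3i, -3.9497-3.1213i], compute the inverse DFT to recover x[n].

x[n] = (1/8) Σ(k=0 to 7) X[k] · e^(2πikn/8)

Computing each x[n]:
x[0] = 3
x[1] = -2
x[2] = -3
x[3] = 3
x[4] = 2
x[5] = 3
x[6] = -2
x[7] = 1

x = [3, -2, -3, 3, 2, 3, -2, 1]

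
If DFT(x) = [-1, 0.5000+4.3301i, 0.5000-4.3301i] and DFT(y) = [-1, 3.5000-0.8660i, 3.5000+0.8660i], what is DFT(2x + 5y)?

By linearity: DFT(2x + 5y) = 2·DFT(x) + 5·DFT(y)
= 2·[-1, 0.5000+4.3301i, 0.5000-4.3301i] + 5·[-1, 3.5000-0.8660i, 3.5000+0.8660i]

Computing element-wise:
Z[0] = 2·(-1) + 5·(-1) = -7
Z[1] = 2·(0.5000+4.3301i) + 5·(3.5000-0.8660i) = 18.5000+4.3302i
Z[2] = 2·(0.5000-4.3301i) + 5·(3.5000+0.8660i) = 18.5000-4.3302i

DFT(2x + 5y) = 2·X + 5·Y = [-7, 18.5000+4.3302i, 18.5000-4.3302i]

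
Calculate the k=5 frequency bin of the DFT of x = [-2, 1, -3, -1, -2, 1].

X[5] = Σ(n=0 to 5) x[n] · ω_6^(5n) where ω_6 = e^(-2πi/6)
= (-2)·ω_6^0 + (1)·ω_6^5 + (-3)·ω_6^10 + (-1)·ω_6^15 + (-2)·ω_6^20 + (1)·ω_6^25

X[5] = 2.5000-0.8660i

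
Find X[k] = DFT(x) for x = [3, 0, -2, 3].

X[k] = Σ(n=0 to 3) x[n] · ω_4^(nk)
where ω_4 = e^(-2πi/4)

Computing each X[k]:
X[0] = 4
X[1] = 5+3i
X[2] = -2
X[3] = 5-3i

X = [4, 5+3i, -2, 5-3i]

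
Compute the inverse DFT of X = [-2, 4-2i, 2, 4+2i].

x[n] = (1/4) Σ(k=0 to 3) X[k] · e^(2πikn/4)

Computing each x[n]:
x[0] = 2
x[1] = 0
x[2] = -2
x[3] = -2

x = [2, 0, -2, -2]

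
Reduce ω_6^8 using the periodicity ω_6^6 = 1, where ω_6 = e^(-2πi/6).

Since ω_6^6 = 1, powers reduce modulo 6.
8 mod 6 = 2
So ω_6^8 = ω_6^2 = e^(-2πi·2/6)

ω_6^8 = ω_6^2 = -0.5000-0.8660i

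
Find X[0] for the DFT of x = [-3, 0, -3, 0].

X[0] = Σ(n=0 to 3) x[n] · ω_4^0 = Σ x[n]
= (-3) + (0) + (-3) + (0)

X[0] = -6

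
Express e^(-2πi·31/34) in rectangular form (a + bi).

ω_34^31 = e^(-2πi·31/34)
= cos(-2π·31/34) + i·sin(-2π·31/34)
= cos(-62π/34) + i·sin(-62π/34)

ω_34^31 = cos(-62π/34) + i·sin(-62π/34) = 0.8502+0.5264i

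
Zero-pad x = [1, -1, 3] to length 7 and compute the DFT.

Original 3-point DFT: [3, 3.4641i, -3.4641i]
Zero-padded 7-point DFT provides frequency interpolation.

DFT_7([x, 0, ...]) = [3, -0.2911-2.1430i, -1.4804+2.2766i, 3.7714+2.7794i, 3.7714-2.7794i, -1.4804-2.2766i, -0.2911+2.1430i]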